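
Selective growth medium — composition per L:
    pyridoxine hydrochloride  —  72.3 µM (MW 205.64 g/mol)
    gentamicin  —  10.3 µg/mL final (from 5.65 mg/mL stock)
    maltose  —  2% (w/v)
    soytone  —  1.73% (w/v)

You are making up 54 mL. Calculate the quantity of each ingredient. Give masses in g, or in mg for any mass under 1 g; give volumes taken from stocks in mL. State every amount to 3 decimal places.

Scale factor relative to 1 L: 0.054.
pyridoxine hydrochloride: 72.3 µmol/L × 205.64 g/mol × 0.054 L ÷ 1000 = 0.803 mg
gentamicin: C1V1 = C2V2 → 10.3 µg/mL × 54 mL ÷ 5650 µg/mL = 0.098 mL
maltose: 2 g per 100 mL × 54 mL ÷ 100 = 1.080 g
soytone: 1.73% w/v = 17.3 g/L → 17.3 × 0.054 L = 0.9342 g = 934.200 mg

pyridoxine hydrochloride 0.803 mg; gentamicin 0.098 mL; maltose 1.080 g; soytone 934.200 mg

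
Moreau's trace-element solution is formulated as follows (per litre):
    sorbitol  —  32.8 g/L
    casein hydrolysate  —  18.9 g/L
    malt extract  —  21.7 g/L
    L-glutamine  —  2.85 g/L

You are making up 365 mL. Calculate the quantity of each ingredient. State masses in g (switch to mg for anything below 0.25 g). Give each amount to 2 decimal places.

Target volume = 365 mL = 0.365 L.
sorbitol: 32.8 g/L × 0.365 L = 11.97 g
casein hydrolysate: 18.9 g/L × 0.365 L = 6.90 g
malt extract: 21.7 g/L × 0.365 L = 7.92 g
L-glutamine: 2.85 g/L × 0.365 L = 1.04 g

sorbitol 11.97 g; casein hydrolysate 6.90 g; malt extract 7.92 g; L-glutamine 1.04 g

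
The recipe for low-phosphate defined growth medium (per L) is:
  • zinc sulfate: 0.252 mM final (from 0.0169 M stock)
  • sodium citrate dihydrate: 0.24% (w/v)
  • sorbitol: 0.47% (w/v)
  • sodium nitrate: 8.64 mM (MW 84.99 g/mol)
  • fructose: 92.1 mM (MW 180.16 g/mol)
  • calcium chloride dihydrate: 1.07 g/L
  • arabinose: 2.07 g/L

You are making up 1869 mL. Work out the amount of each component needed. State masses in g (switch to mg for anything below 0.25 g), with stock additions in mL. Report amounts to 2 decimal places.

zinc sulfate 27.87 mL; sodium citrate dihydrate 4.49 g; sorbitol 8.78 g; sodium nitrate 1.37 g; fructose 31.01 g; calcium chloride dihydrate 2.00 g; arabinose 3.87 g

Working volume: 1869 mL = 1.869 L.
zinc sulfate: V = C2·V2/C1 = 0.252 mM × 1869 mL ÷ 16.9 mM = 27.87 mL
sodium citrate dihydrate: 0.24% w/v = 2.4 g/L → 2.4 × 1.869 L = 4.49 g
sorbitol: 0.47% w/v = 4.7 g/L → 4.7 × 1.869 L = 8.78 g
sodium nitrate: 8.64 mmol/L × 84.99 g/mol × 1.869 L ÷ 1000 = 1.37 g
fructose: 92.1 mmol/L × 180.16 g/mol × 1.869 L ÷ 1000 = 31.01 g
calcium chloride dihydrate: 1.07 g/L × 1.869 L = 2.00 g
arabinose: 2.07 g/L × 1.869 L = 3.87 g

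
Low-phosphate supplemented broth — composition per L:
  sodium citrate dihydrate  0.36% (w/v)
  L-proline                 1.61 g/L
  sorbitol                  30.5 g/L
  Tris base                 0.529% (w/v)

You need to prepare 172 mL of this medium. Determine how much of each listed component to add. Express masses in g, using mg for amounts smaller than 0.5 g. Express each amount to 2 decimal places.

Working volume: 172 mL = 0.172 L.
sodium citrate dihydrate: 0.36 g per 100 mL × 172 mL ÷ 100 = 0.62 g
L-proline: 1.61 g/L × 0.172 L = 0.27692 g = 276.92 mg
sorbitol: 30.5 g/L × 0.172 L = 5.25 g
Tris base: 0.529% w/v = 5.29 g/L → 5.29 × 0.172 L = 0.91 g

sodium citrate dihydrate 0.62 g; L-proline 276.92 mg; sorbitol 5.25 g; Tris base 0.91 g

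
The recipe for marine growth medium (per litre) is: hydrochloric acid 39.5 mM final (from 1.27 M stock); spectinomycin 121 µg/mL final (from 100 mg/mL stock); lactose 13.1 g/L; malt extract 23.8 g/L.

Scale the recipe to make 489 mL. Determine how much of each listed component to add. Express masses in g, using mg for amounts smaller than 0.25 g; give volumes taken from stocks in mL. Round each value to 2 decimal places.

Scale factor relative to 1 L: 0.489.
hydrochloric acid: V = C2·V2/C1 = 39.5 mM × 489 mL ÷ 1270 mM = 15.21 mL
spectinomycin: C1V1 = C2V2 → 121 µg/mL × 489 mL ÷ 100000 µg/mL = 0.59 mL
lactose: 13.1 g/L × 0.489 L = 6.41 g
malt extract: 23.8 g/L × 0.489 L = 11.64 g

hydrochloric acid 15.21 mL; spectinomycin 0.59 mL; lactose 6.41 g; malt extract 11.64 g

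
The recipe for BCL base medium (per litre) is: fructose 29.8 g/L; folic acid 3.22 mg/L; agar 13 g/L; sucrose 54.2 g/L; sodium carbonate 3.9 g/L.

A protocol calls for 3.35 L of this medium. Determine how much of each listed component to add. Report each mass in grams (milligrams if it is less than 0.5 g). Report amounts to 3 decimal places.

Scale factor relative to 1 L: 3.35.
fructose: 29.8 g/L × 3.35 L = 99.830 g
folic acid: 3.22 mg/L × 3.35 L = 10.787 mg
agar: 13 g/L × 3.35 L = 43.550 g
sucrose: 54.2 g/L × 3.35 L = 181.570 g
sodium carbonate: 3.9 g/L × 3.35 L = 13.065 g

fructose 99.830 g; folic acid 10.787 mg; agar 43.550 g; sucrose 181.570 g; sodium carbonate 13.065 g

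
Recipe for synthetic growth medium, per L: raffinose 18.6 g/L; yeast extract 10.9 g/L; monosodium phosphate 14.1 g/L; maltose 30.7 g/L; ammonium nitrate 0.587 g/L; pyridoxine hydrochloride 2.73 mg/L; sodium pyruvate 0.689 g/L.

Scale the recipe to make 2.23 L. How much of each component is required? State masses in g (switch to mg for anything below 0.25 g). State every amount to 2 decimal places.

Scale factor relative to 1 L: 2.23.
raffinose: 18.6 g/L × 2.23 L = 41.48 g
yeast extract: 10.9 g/L × 2.23 L = 24.31 g
monosodium phosphate: 14.1 g/L × 2.23 L = 31.44 g
maltose: 30.7 g/L × 2.23 L = 68.46 g
ammonium nitrate: 0.587 g/L × 2.23 L = 1.31 g
pyridoxine hydrochloride: 2.73 mg/L × 2.23 L = 6.09 mg
sodium pyruvate: 0.689 g/L × 2.23 L = 1.54 g

raffinose 41.48 g; yeast extract 24.31 g; monosodium phosphate 31.44 g; maltose 68.46 g; ammonium nitrate 1.31 g; pyridoxine hydrochloride 6.09 mg; sodium pyruvate 1.54 g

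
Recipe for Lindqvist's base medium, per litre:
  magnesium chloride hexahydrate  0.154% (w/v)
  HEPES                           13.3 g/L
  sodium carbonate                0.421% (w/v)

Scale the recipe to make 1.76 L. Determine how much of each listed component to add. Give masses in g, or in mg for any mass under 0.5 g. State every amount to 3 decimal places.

Working volume: 1.76 L.
magnesium chloride hexahydrate: 0.154% w/v = 1.54 g/L → 1.54 × 1.76 L = 2.710 g
HEPES: 13.3 g/L × 1.76 L = 23.408 g
sodium carbonate: 0.421 g per 100 mL × 1760 mL ÷ 100 = 7.410 g

magnesium chloride hexahydrate 2.710 g; HEPES 23.408 g; sodium carbonate 7.410 g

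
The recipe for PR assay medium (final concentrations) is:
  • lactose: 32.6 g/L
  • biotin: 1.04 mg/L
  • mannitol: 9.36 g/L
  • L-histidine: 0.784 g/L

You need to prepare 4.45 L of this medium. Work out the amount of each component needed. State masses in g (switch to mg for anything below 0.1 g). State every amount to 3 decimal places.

Working volume: 4.45 L.
lactose: 32.6 g/L × 4.45 L = 145.070 g
biotin: 1.04 mg/L × 4.45 L = 4.628 mg
mannitol: 9.36 g/L × 4.45 L = 41.652 g
L-histidine: 0.784 g/L × 4.45 L = 3.489 g

lactose 145.070 g; biotin 4.628 mg; mannitol 41.652 g; L-histidine 3.489 g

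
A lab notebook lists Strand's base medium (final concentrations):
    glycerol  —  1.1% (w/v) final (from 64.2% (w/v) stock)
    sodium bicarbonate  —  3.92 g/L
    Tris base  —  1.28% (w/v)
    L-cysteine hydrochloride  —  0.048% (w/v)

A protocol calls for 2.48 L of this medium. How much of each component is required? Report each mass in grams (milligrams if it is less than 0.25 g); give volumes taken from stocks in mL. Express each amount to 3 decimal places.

glycerol 42.492 mL; sodium bicarbonate 9.722 g; Tris base 31.744 g; L-cysteine hydrochloride 1.190 g

Scale factor relative to 1 L: 2.48.
glycerol: V = C2·V2/C1 = 1.1% ÷ 64.2% × 2480 mL = 42.492 mL
sodium bicarbonate: 3.92 g/L × 2.48 L = 9.722 g
Tris base: 1.28 g per 100 mL × 2480 mL ÷ 100 = 31.744 g
L-cysteine hydrochloride: 0.048 g per 100 mL × 2480 mL ÷ 100 = 1.190 g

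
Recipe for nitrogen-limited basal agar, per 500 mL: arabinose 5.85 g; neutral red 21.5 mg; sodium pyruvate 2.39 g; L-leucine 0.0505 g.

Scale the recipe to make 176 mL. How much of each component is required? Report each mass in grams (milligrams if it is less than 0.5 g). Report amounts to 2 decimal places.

arabinose 2.06 g; neutral red 7.57 mg; sodium pyruvate 0.84 g; L-leucine 17.78 mg

Ratio of target to recipe volume: 176 / 500 = 0.352.
arabinose: 5.85 g × (176 mL / 500 mL) = 2.06 g
neutral red: 21.5 mg × (176 mL / 500 mL) = 7.57 mg
sodium pyruvate: 2.39 g × (176 mL / 500 mL) = 0.84 g
L-leucine: 0.0505 g × (176 mL / 500 mL) = 0.017776 g = 17.78 mg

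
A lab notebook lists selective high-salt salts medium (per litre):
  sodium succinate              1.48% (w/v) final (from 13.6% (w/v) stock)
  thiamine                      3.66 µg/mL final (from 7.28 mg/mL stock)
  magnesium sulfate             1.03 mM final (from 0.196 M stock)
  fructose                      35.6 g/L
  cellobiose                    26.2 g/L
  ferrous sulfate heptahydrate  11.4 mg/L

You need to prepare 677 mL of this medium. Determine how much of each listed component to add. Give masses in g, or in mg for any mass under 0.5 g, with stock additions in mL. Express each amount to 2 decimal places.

Scale factor relative to 1 L: 0.677.
sodium succinate: dilute stock: 1.48% ÷ 13.6% × 677 mL = 73.67 mL
thiamine: dilute stock: 3.66 µg/mL × 677 mL ÷ 7280 µg/mL = 0.34 mL
magnesium sulfate: dilute stock: 1.03 mM × 677 mL ÷ 196 mM = 3.56 mL
fructose: 35.6 g/L × 0.677 L = 24.10 g
cellobiose: 26.2 g/L × 0.677 L = 17.74 g
ferrous sulfate heptahydrate: 11.4 mg/L × 0.677 L = 7.72 mg

sodium succinate 73.67 mL; thiamine 0.34 mL; magnesium sulfate 3.56 mL; fructose 24.10 g; cellobiose 17.74 g; ferrous sulfate heptahydrate 7.72 mg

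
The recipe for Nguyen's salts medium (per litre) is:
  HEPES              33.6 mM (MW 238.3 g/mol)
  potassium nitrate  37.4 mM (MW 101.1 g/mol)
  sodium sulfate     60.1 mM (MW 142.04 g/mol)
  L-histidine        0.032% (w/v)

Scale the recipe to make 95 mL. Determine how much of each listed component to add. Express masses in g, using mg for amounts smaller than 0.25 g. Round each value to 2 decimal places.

HEPES 0.76 g; potassium nitrate 0.36 g; sodium sulfate 0.81 g; L-histidine 30.40 mg

Target volume = 95 mL = 0.095 L.
HEPES: 33.6 mmol/L × 238.3 g/mol × 0.095 L ÷ 1000 = 0.76 g
potassium nitrate: 37.4 mmol/L × 101.1 g/mol × 0.095 L ÷ 1000 = 0.36 g
sodium sulfate: 60.1 mmol/L × 142.04 g/mol × 0.095 L ÷ 1000 = 0.81 g
L-histidine: 0.032 g per 100 mL × 95 mL ÷ 100 = 0.0304 g = 30.40 mg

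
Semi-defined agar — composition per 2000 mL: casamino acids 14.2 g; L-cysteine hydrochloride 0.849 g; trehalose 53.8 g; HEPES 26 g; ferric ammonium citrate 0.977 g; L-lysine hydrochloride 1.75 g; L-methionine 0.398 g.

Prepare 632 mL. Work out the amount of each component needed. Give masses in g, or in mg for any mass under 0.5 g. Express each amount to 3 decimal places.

casamino acids 4.487 g; L-cysteine hydrochloride 268.284 mg; trehalose 17.001 g; HEPES 8.216 g; ferric ammonium citrate 308.732 mg; L-lysine hydrochloride 0.553 g; L-methionine 125.768 mg

Ratio of target to recipe volume: 632 / 2000 = 0.316.
casamino acids: 14.2 g × (632 mL / 2000 mL) = 4.487 g
L-cysteine hydrochloride: 0.849 g × (632 mL / 2000 mL) = 0.268284 g = 268.284 mg
trehalose: 53.8 g × (632 mL / 2000 mL) = 17.001 g
HEPES: 26 g × (632 mL / 2000 mL) = 8.216 g
ferric ammonium citrate: 0.977 g × (632 mL / 2000 mL) = 0.308732 g = 308.732 mg
L-lysine hydrochloride: 1.75 g × (632 mL / 2000 mL) = 0.553 g
L-methionine: 0.398 g × (632 mL / 2000 mL) = 0.125768 g = 125.768 mg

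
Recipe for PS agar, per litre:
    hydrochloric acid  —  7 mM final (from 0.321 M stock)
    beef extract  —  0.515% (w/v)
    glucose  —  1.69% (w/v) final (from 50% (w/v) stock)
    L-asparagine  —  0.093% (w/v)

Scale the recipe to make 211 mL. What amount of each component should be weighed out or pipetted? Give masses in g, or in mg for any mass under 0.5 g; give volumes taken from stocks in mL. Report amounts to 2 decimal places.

hydrochloric acid 4.60 mL; beef extract 1.09 g; glucose 7.13 mL; L-asparagine 196.23 mg

Working volume: 211 mL = 0.211 L.
hydrochloric acid: V = C2·V2/C1 = 7 mM × 211 mL ÷ 321 mM = 4.60 mL
beef extract: 0.515% w/v = 5.15 g/L → 5.15 × 0.211 L = 1.09 g
glucose: V = C2·V2/C1 = 1.69% ÷ 50% × 211 mL = 7.13 mL
L-asparagine: 0.093% w/v = 0.93 g/L → 0.93 × 0.211 L = 0.19623 g = 196.23 mg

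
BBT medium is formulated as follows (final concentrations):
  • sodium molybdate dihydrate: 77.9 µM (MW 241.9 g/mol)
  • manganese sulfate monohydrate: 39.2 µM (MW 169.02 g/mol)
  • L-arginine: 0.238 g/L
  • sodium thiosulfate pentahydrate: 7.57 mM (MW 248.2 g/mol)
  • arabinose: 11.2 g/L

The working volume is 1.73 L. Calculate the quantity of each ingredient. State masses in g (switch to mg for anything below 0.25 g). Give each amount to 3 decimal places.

sodium molybdate dihydrate 32.600 mg; manganese sulfate monohydrate 11.462 mg; L-arginine 0.412 g; sodium thiosulfate pentahydrate 3.250 g; arabinose 19.376 g

Scale factor relative to 1 L: 1.73.
sodium molybdate dihydrate: 77.9 µmol/L × 241.9 g/mol × 1.73 L ÷ 1000 = 32.600 mg
manganese sulfate monohydrate: 39.2 µmol/L × 169.02 g/mol × 1.73 L ÷ 1000 = 11.462 mg
L-arginine: 0.238 g/L × 1.73 L = 0.412 g
sodium thiosulfate pentahydrate: 7.57 mmol/L × 248.2 g/mol × 1.73 L ÷ 1000 = 3.250 g
arabinose: 11.2 g/L × 1.73 L = 19.376 g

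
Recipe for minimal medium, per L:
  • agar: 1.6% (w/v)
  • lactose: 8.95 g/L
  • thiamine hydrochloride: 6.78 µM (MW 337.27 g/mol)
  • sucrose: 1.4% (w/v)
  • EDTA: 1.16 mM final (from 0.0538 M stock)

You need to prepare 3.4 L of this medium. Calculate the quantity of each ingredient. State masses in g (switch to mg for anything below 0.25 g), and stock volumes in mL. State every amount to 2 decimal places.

Scale factor relative to 1 L: 3.4.
agar: 1.6 g per 100 mL × 3400 mL ÷ 100 = 54.40 g
lactose: 8.95 g/L × 3.4 L = 30.43 g
thiamine hydrochloride: 6.78 µmol/L × 337.27 g/mol × 3.4 L ÷ 1000 = 7.77 mg
sucrose: 1.4 g per 100 mL × 3400 mL ÷ 100 = 47.60 g
EDTA: C1V1 = C2V2 → 1.16 mM × 3400 mL ÷ 53.8 mM = 73.31 mL

agar 54.40 g; lactose 30.43 g; thiamine hydrochloride 7.77 mg; sucrose 47.60 g; EDTA 73.31 mL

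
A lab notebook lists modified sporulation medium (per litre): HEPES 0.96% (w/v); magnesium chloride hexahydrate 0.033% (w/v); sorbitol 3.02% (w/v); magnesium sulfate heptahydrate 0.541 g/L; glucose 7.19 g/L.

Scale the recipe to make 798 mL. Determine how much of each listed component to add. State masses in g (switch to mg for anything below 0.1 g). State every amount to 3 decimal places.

HEPES 7.661 g; magnesium chloride hexahydrate 0.263 g; sorbitol 24.100 g; magnesium sulfate heptahydrate 0.432 g; glucose 5.738 g

Working volume: 798 mL = 0.798 L.
HEPES: 0.96% w/v = 9.6 g/L → 9.6 × 0.798 L = 7.661 g
magnesium chloride hexahydrate: 0.033 g per 100 mL × 798 mL ÷ 100 = 0.263 g
sorbitol: 3.02% w/v = 30.2 g/L → 30.2 × 0.798 L = 24.100 g
magnesium sulfate heptahydrate: 0.541 g/L × 0.798 L = 0.432 g
glucose: 7.19 g/L × 0.798 L = 5.738 g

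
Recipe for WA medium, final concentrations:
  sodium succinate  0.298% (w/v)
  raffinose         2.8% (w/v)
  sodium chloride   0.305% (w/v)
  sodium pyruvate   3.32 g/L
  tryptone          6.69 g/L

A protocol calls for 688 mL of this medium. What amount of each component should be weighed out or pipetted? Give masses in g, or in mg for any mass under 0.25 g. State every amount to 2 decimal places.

sodium succinate 2.05 g; raffinose 19.26 g; sodium chloride 2.10 g; sodium pyruvate 2.28 g; tryptone 4.60 g

Scale factor relative to 1 L: 0.688.
sodium succinate: 0.298% w/v = 2.98 g/L → 2.98 × 0.688 L = 2.05 g
raffinose: 2.8% w/v = 28 g/L → 28 × 0.688 L = 19.26 g
sodium chloride: 0.305 g per 100 mL × 688 mL ÷ 100 = 2.10 g
sodium pyruvate: 3.32 g/L × 0.688 L = 2.28 g
tryptone: 6.69 g/L × 0.688 L = 4.60 g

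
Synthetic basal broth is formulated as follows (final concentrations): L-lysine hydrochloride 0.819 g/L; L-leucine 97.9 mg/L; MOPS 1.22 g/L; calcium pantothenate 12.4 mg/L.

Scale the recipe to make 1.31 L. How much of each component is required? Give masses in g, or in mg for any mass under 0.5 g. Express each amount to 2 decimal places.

L-lysine hydrochloride 1.07 g; L-leucine 128.25 mg; MOPS 1.60 g; calcium pantothenate 16.24 mg

Scale factor relative to 1 L: 1.31.
L-lysine hydrochloride: 0.819 g/L × 1.31 L = 1.07 g
L-leucine: 97.9 mg/L × 1.31 L = 128.25 mg
MOPS: 1.22 g/L × 1.31 L = 1.60 g
calcium pantothenate: 12.4 mg/L × 1.31 L = 16.24 mg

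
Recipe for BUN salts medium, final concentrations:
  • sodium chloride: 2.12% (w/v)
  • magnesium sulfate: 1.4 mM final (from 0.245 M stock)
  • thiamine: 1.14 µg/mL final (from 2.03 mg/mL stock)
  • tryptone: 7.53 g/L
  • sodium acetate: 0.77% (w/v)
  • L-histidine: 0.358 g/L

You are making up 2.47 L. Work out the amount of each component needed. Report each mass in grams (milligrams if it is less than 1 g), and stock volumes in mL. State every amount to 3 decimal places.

Scale factor relative to 1 L: 2.47.
sodium chloride: 2.12 g per 100 mL × 2470 mL ÷ 100 = 52.364 g
magnesium sulfate: C1V1 = C2V2 → 1.4 mM × 2470 mL ÷ 245 mM = 14.114 mL
thiamine: dilute stock: 1.14 µg/mL × 2470 mL ÷ 2030 µg/mL = 1.387 mL
tryptone: 7.53 g/L × 2.47 L = 18.599 g
sodium acetate: 0.77% w/v = 7.7 g/L → 7.7 × 2.47 L = 19.019 g
L-histidine: 0.358 g/L × 2.47 L = 0.88426 g = 884.260 mg

sodium chloride 52.364 g; magnesium sulfate 14.114 mL; thiamine 1.387 mL; tryptone 18.599 g; sodium acetate 19.019 g; L-histidine 884.260 mg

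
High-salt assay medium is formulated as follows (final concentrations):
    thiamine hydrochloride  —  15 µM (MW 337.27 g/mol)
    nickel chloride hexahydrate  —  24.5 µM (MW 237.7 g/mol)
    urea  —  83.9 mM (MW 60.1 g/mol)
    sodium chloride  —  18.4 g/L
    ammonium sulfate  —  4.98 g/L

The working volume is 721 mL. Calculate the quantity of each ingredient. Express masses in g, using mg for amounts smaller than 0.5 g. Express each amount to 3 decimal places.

Working volume: 721 mL = 0.721 L.
thiamine hydrochloride: 15 µmol/L × 337.27 g/mol × 0.721 L ÷ 1000 = 3.648 mg
nickel chloride hexahydrate: 24.5 µmol/L × 237.7 g/mol × 0.721 L ÷ 1000 = 4.199 mg
urea: 83.9 mmol/L × 60.1 g/mol × 0.721 L ÷ 1000 = 3.636 g
sodium chloride: 18.4 g/L × 0.721 L = 13.266 g
ammonium sulfate: 4.98 g/L × 0.721 L = 3.591 g

thiamine hydrochloride 3.648 mg; nickel chloride hexahydrate 4.199 mg; urea 3.636 g; sodium chloride 13.266 g; ammonium sulfate 3.591 g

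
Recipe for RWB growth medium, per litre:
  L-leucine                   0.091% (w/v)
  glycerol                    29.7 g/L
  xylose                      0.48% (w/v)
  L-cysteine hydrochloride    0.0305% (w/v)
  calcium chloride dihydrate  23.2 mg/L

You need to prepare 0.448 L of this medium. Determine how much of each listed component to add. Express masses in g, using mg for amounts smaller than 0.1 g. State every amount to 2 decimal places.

Scale factor relative to 1 L: 0.448.
L-leucine: 0.091% w/v = 0.91 g/L → 0.91 × 0.448 L = 0.41 g
glycerol: 29.7 g/L × 0.448 L = 13.31 g
xylose: 0.48% w/v = 4.8 g/L → 4.8 × 0.448 L = 2.15 g
L-cysteine hydrochloride: 0.0305% w/v = 0.305 g/L → 0.305 × 0.448 L = 0.14 g
calcium chloride dihydrate: 23.2 mg/L × 0.448 L = 10.39 mg

L-leucine 0.41 g; glycerol 13.31 g; xylose 2.15 g; L-cysteine hydrochloride 0.14 g; calcium chloride dihydrate 10.39 mg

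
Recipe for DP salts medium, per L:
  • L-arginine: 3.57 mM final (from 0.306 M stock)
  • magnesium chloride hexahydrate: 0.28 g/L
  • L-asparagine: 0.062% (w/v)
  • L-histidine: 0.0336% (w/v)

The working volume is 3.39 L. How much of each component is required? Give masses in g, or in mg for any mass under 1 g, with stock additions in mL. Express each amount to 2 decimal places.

Working volume: 3.39 L.
L-arginine: dilute stock: 3.57 mM × 3390 mL ÷ 306 mM = 39.55 mL
magnesium chloride hexahydrate: 0.28 g/L × 3.39 L = 0.9492 g = 949.20 mg
L-asparagine: 0.062 g per 100 mL × 3390 mL ÷ 100 = 2.10 g
L-histidine: 0.0336 g per 100 mL × 3390 mL ÷ 100 = 1.14 g

L-arginine 39.55 mL; magnesium chloride hexahydrate 949.20 mg; L-asparagine 2.10 g; L-histidine 1.14 g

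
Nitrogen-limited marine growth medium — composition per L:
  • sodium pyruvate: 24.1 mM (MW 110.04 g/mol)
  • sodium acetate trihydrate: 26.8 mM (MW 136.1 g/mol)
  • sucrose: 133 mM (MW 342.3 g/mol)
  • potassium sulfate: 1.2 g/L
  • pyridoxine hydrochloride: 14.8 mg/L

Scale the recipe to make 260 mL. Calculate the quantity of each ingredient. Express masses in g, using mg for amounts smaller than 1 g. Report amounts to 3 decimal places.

sodium pyruvate 689.511 mg; sodium acetate trihydrate 948.345 mg; sucrose 11.837 g; potassium sulfate 312.000 mg; pyridoxine hydrochloride 3.848 mg

Target volume = 260 mL = 0.26 L.
sodium pyruvate: 24.1 mmol/L × 110.04 mg/mmol × 0.26 L = 689.511 mg
sodium acetate trihydrate: 26.8 mmol/L × 136.1 mg/mmol × 0.26 L = 948.345 mg
sucrose: 133 mmol/L × 342.3 g/mol × 0.26 L ÷ 1000 = 11.837 g
potassium sulfate: 1.2 g/L × 0.26 L = 0.312 g = 312.000 mg
pyridoxine hydrochloride: 14.8 mg/L × 0.26 L = 3.848 mg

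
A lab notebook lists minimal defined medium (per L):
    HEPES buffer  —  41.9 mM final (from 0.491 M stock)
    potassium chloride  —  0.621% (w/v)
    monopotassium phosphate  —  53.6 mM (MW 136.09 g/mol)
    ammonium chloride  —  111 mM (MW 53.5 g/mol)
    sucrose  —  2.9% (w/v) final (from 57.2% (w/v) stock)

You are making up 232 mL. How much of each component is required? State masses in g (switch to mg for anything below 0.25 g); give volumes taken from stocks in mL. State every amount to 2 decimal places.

HEPES buffer 19.80 mL; potassium chloride 1.44 g; monopotassium phosphate 1.69 g; ammonium chloride 1.38 g; sucrose 11.76 mL

Scale factor relative to 1 L: 0.232.
HEPES buffer: V = C2·V2/C1 = 41.9 mM × 232 mL ÷ 491 mM = 19.80 mL
potassium chloride: 0.621% w/v = 6.21 g/L → 6.21 × 0.232 L = 1.44 g
monopotassium phosphate: 53.6 mmol/L × 136.09 g/mol × 0.232 L ÷ 1000 = 1.69 g
ammonium chloride: 111 mmol/L × 53.5 g/mol × 0.232 L ÷ 1000 = 1.38 g
sucrose: V = C2·V2/C1 = 2.9% ÷ 57.2% × 232 mL = 11.76 mL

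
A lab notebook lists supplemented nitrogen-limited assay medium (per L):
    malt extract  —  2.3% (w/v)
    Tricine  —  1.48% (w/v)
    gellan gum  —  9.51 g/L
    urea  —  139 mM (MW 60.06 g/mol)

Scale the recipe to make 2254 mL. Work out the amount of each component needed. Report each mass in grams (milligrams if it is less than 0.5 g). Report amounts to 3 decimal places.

malt extract 51.842 g; Tricine 33.359 g; gellan gum 21.436 g; urea 18.817 g

Target volume = 2254 mL = 2.254 L.
malt extract: 2.3 g per 100 mL × 2254 mL ÷ 100 = 51.842 g
Tricine: 1.48% w/v = 14.8 g/L → 14.8 × 2.254 L = 33.359 g
gellan gum: 9.51 g/L × 2.254 L = 21.436 g
urea: 139 mmol/L × 60.06 g/mol × 2.254 L ÷ 1000 = 18.817 g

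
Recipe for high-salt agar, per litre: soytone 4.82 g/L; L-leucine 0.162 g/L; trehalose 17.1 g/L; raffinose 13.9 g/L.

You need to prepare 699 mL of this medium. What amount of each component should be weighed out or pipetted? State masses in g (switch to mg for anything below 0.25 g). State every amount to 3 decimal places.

Target volume = 699 mL = 0.699 L.
soytone: 4.82 g/L × 0.699 L = 3.369 g
L-leucine: 0.162 g/L × 0.699 L = 0.113238 g = 113.238 mg
trehalose: 17.1 g/L × 0.699 L = 11.953 g
raffinose: 13.9 g/L × 0.699 L = 9.716 g

soytone 3.369 g; L-leucine 113.238 mg; trehalose 11.953 g; raffinose 9.716 g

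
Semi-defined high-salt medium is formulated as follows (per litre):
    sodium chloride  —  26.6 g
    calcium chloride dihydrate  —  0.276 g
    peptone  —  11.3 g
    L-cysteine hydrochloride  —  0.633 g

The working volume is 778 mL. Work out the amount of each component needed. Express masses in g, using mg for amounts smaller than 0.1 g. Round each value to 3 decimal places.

Ratio of target to recipe volume: 778 / 1000 = 0.778.
sodium chloride: 26.6 g × (778 mL / 1000 mL) = 20.695 g
calcium chloride dihydrate: 0.276 g × (778 mL / 1000 mL) = 0.215 g
peptone: 11.3 g × (778 mL / 1000 mL) = 8.791 g
L-cysteine hydrochloride: 0.633 g × (778 mL / 1000 mL) = 0.492 g

sodium chloride 20.695 g; calcium chloride dihydrate 0.215 g; peptone 8.791 g; L-cysteine hydrochloride 0.492 g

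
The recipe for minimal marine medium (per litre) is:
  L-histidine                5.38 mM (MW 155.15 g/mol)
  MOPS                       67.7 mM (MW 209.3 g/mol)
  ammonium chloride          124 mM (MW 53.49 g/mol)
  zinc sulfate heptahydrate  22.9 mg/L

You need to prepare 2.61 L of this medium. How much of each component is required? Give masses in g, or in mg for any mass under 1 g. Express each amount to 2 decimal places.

L-histidine 2.18 g; MOPS 36.98 g; ammonium chloride 17.31 g; zinc sulfate heptahydrate 59.77 mg

Scale factor relative to 1 L: 2.61.
L-histidine: 5.38 mmol/L × 155.15 g/mol × 2.61 L ÷ 1000 = 2.18 g
MOPS: 67.7 mmol/L × 209.3 g/mol × 2.61 L ÷ 1000 = 36.98 g
ammonium chloride: 124 mmol/L × 53.49 g/mol × 2.61 L ÷ 1000 = 17.31 g
zinc sulfate heptahydrate: 22.9 mg/L × 2.61 L = 59.77 mg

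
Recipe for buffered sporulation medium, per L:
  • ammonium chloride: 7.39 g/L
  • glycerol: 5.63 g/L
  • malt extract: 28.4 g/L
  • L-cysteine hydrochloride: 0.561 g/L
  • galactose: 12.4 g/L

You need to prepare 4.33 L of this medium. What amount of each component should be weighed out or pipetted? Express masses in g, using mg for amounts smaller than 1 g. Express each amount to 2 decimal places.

ammonium chloride 32.00 g; glycerol 24.38 g; malt extract 122.97 g; L-cysteine hydrochloride 2.43 g; galactose 53.69 g

Scale factor relative to 1 L: 4.33.
ammonium chloride: 7.39 g/L × 4.33 L = 32.00 g
glycerol: 5.63 g/L × 4.33 L = 24.38 g
malt extract: 28.4 g/L × 4.33 L = 122.97 g
L-cysteine hydrochloride: 0.561 g/L × 4.33 L = 2.43 g
galactose: 12.4 g/L × 4.33 L = 53.69 g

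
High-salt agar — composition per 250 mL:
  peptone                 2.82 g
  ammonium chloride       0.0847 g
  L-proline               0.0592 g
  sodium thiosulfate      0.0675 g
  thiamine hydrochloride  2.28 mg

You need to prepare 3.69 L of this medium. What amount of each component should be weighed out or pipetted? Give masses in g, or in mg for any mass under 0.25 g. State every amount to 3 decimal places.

Ratio of target to recipe volume: 3690 / 250 = 14.76.
peptone: 2.82 g × (3690 mL / 250 mL) = 41.623 g
ammonium chloride: 0.0847 g × (3690 mL / 250 mL) = 1.250 g
L-proline: 0.0592 g × (3690 mL / 250 mL) = 0.874 g
sodium thiosulfate: 0.0675 g × (3690 mL / 250 mL) = 0.996 g
thiamine hydrochloride: 2.28 mg × (3690 mL / 250 mL) = 33.653 mg

peptone 41.623 g; ammonium chloride 1.250 g; L-proline 0.874 g; sodium thiosulfate 0.996 g; thiamine hydrochloride 33.653 mg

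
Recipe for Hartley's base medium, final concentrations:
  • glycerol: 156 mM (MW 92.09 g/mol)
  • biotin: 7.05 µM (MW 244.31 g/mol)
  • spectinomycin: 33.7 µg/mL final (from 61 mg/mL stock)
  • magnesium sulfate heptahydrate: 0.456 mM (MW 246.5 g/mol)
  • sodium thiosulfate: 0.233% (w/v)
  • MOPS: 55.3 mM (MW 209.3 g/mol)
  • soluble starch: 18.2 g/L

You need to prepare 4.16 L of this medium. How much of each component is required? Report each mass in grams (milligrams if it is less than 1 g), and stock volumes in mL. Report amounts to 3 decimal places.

glycerol 59.763 g; biotin 7.165 mg; spectinomycin 2.298 mL; magnesium sulfate heptahydrate 467.601 mg; sodium thiosulfate 9.693 g; MOPS 48.149 g; soluble starch 75.712 g

Working volume: 4.16 L.
glycerol: 156 mmol/L × 92.09 g/mol × 4.16 L ÷ 1000 = 59.763 g
biotin: 7.05 µmol/L × 244.31 g/mol × 4.16 L ÷ 1000 = 7.165 mg
spectinomycin: C1V1 = C2V2 → 33.7 µg/mL × 4160 mL ÷ 61000 µg/mL = 2.298 mL
magnesium sulfate heptahydrate: 0.456 mmol/L × 246.5 mg/mmol × 4.16 L = 467.601 mg
sodium thiosulfate: 0.233% w/v = 2.33 g/L → 2.33 × 4.16 L = 9.693 g
MOPS: 55.3 mmol/L × 209.3 g/mol × 4.16 L ÷ 1000 = 48.149 g
soluble starch: 18.2 g/L × 4.16 L = 75.712 g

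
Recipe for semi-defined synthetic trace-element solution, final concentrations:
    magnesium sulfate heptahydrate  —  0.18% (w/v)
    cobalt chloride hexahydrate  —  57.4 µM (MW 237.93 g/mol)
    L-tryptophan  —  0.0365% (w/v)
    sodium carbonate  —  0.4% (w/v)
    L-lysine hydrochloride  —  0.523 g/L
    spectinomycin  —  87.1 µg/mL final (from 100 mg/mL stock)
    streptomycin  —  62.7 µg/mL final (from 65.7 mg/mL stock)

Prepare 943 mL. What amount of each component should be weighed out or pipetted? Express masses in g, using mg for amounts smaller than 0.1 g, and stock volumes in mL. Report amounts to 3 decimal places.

Working volume: 943 mL = 0.943 L.
magnesium sulfate heptahydrate: 0.18 g per 100 mL × 943 mL ÷ 100 = 1.697 g
cobalt chloride hexahydrate: 57.4 µmol/L × 237.93 g/mol × 0.943 L ÷ 1000 = 12.879 mg
L-tryptophan: 0.0365 g per 100 mL × 943 mL ÷ 100 = 0.344 g
sodium carbonate: 0.4 g per 100 mL × 943 mL ÷ 100 = 3.772 g
L-lysine hydrochloride: 0.523 g/L × 0.943 L = 0.493 g
spectinomycin: C1V1 = C2V2 → 87.1 µg/mL × 943 mL ÷ 100000 µg/mL = 0.821 mL
streptomycin: C1V1 = C2V2 → 62.7 µg/mL × 943 mL ÷ 65700 µg/mL = 0.900 mL

magnesium sulfate heptahydrate 1.697 g; cobalt chloride hexahydrate 12.879 mg; L-tryptophan 0.344 g; sodium carbonate 3.772 g; L-lysine hydrochloride 0.493 g; spectinomycin 0.821 mL; streptomycin 0.900 mL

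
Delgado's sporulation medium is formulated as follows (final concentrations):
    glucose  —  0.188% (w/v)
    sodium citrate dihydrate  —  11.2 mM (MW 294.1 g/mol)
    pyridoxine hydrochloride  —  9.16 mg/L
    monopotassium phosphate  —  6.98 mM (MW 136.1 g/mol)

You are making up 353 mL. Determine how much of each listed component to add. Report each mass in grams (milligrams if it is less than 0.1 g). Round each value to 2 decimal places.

Scale factor relative to 1 L: 0.353.
glucose: 0.188% w/v = 1.88 g/L → 1.88 × 0.353 L = 0.66 g
sodium citrate dihydrate: 11.2 mmol/L × 294.1 g/mol × 0.353 L ÷ 1000 = 1.16 g
pyridoxine hydrochloride: 9.16 mg/L × 0.353 L = 3.23 mg
monopotassium phosphate: 6.98 mmol/L × 136.1 g/mol × 0.353 L ÷ 1000 = 0.34 g

glucose 0.66 g; sodium citrate dihydrate 1.16 g; pyridoxine hydrochloride 3.23 mg; monopotassium phosphate 0.34 g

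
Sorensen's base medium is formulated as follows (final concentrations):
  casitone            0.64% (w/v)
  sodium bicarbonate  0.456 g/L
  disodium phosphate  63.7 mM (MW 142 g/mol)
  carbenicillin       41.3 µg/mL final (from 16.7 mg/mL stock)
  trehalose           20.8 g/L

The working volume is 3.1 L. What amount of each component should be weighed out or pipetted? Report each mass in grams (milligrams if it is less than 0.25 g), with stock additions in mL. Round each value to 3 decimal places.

Scale factor relative to 1 L: 3.1.
casitone: 0.64 g per 100 mL × 3100 mL ÷ 100 = 19.840 g
sodium bicarbonate: 0.456 g/L × 3.1 L = 1.414 g
disodium phosphate: 63.7 mmol/L × 142 g/mol × 3.1 L ÷ 1000 = 28.041 g
carbenicillin: C1V1 = C2V2 → 41.3 µg/mL × 3100 mL ÷ 16700 µg/mL = 7.666 mL
trehalose: 20.8 g/L × 3.1 L = 64.480 g

casitone 19.840 g; sodium bicarbonate 1.414 g; disodium phosphate 28.041 g; carbenicillin 7.666 mL; trehalose 64.480 g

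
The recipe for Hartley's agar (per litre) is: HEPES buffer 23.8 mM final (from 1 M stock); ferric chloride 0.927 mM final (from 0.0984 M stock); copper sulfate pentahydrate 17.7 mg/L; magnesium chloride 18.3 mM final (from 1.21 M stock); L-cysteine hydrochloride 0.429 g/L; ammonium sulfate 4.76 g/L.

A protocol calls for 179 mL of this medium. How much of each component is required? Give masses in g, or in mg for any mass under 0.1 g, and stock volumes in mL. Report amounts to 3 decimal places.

HEPES buffer 4.260 mL; ferric chloride 1.686 mL; copper sulfate pentahydrate 3.168 mg; magnesium chloride 2.707 mL; L-cysteine hydrochloride 76.791 mg; ammonium sulfate 0.852 g

Scale factor relative to 1 L: 0.179.
HEPES buffer: V = C2·V2/C1 = 23.8 mM × 179 mL ÷ 1000 mM = 4.260 mL
ferric chloride: dilute stock: 0.927 mM × 179 mL ÷ 98.4 mM = 1.686 mL
copper sulfate pentahydrate: 17.7 mg/L × 0.179 L = 3.168 mg
magnesium chloride: V = C2·V2/C1 = 18.3 mM × 179 mL ÷ 1210 mM = 2.707 mL
L-cysteine hydrochloride: 0.429 g/L × 0.179 L = 0.076791 g = 76.791 mg
ammonium sulfate: 4.76 g/L × 0.179 L = 0.852 g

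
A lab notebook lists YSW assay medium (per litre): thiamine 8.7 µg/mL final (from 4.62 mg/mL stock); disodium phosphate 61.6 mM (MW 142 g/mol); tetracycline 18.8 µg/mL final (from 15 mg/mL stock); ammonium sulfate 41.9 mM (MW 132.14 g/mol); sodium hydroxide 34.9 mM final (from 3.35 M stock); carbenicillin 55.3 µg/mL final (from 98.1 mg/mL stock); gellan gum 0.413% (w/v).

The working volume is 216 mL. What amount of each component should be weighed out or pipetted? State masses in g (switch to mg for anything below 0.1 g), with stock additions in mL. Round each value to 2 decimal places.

Target volume = 216 mL = 0.216 L.
thiamine: V = C2·V2/C1 = 8.7 µg/mL × 216 mL ÷ 4620 µg/mL = 0.41 mL
disodium phosphate: 61.6 mmol/L × 142 g/mol × 0.216 L ÷ 1000 = 1.89 g
tetracycline: V = C2·V2/C1 = 18.8 µg/mL × 216 mL ÷ 15000 µg/mL = 0.27 mL
ammonium sulfate: 41.9 mmol/L × 132.14 g/mol × 0.216 L ÷ 1000 = 1.20 g
sodium hydroxide: V = C2·V2/C1 = 34.9 mM × 216 mL ÷ 3350 mM = 2.25 mL
carbenicillin: dilute stock: 55.3 µg/mL × 216 mL ÷ 98100 µg/mL = 0.12 mL
gellan gum: 0.413 g per 100 mL × 216 mL ÷ 100 = 0.89 g

thiamine 0.41 mL; disodium phosphate 1.89 g; tetracycline 0.27 mL; ammonium sulfate 1.20 g; sodium hydroxide 2.25 mL; carbenicillin 0.12 mL; gellan gum 0.89 g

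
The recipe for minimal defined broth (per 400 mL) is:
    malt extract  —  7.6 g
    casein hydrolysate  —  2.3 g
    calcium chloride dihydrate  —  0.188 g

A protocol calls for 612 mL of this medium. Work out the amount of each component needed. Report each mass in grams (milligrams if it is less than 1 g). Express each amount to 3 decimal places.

malt extract 11.628 g; casein hydrolysate 3.519 g; calcium chloride dihydrate 287.640 mg

Scale factor = 612 mL / 400 mL = 1.53.
malt extract: 7.6 g × (612 mL / 400 mL) = 11.628 g
casein hydrolysate: 2.3 g × (612 mL / 400 mL) = 3.519 g
calcium chloride dihydrate: 0.188 g × (612 mL / 400 mL) = 0.28764 g = 287.640 mg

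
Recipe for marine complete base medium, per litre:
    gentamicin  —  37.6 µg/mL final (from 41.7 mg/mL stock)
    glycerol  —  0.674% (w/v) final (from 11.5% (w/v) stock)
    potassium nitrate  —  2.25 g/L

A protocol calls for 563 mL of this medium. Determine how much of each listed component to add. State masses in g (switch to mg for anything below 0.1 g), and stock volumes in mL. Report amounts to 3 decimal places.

Target volume = 563 mL = 0.563 L.
gentamicin: dilute stock: 37.6 µg/mL × 563 mL ÷ 41700 µg/mL = 0.508 mL
glycerol: C1V1 = C2V2 → 0.674% ÷ 11.5% × 563 mL = 32.997 mL
potassium nitrate: 2.25 g/L × 0.563 L = 1.267 g

gentamicin 0.508 mL; glycerol 32.997 mL; potassium nitrate 1.267 g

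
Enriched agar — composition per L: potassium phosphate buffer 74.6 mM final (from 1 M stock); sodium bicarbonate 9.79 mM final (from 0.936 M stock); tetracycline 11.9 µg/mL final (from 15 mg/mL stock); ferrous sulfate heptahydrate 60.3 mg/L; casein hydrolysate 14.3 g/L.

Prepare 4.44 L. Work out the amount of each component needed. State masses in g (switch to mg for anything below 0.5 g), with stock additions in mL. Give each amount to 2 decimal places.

Working volume: 4.44 L.
potassium phosphate buffer: V = C2·V2/C1 = 74.6 mM × 4440 mL ÷ 1000 mM = 331.22 mL
sodium bicarbonate: dilute stock: 9.79 mM × 4440 mL ÷ 936 mM = 46.44 mL
tetracycline: C1V1 = C2V2 → 11.9 µg/mL × 4440 mL ÷ 15000 µg/mL = 3.52 mL
ferrous sulfate heptahydrate: 60.3 mg/L × 4.44 L = 267.73 mg
casein hydrolysate: 14.3 g/L × 4.44 L = 63.49 g

potassium phosphate buffer 331.22 mL; sodium bicarbonate 46.44 mL; tetracycline 3.52 mL; ferrous sulfate heptahydrate 267.73 mg; casein hydrolysate 63.49 g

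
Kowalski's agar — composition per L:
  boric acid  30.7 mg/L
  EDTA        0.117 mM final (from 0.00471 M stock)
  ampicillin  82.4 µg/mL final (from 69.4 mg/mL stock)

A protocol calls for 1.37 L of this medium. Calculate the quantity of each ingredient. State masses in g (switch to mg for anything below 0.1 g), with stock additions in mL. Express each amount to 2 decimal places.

boric acid 42.06 mg; EDTA 34.03 mL; ampicillin 1.63 mL

Working volume: 1.37 L.
boric acid: 30.7 mg/L × 1.37 L = 42.06 mg
EDTA: V = C2·V2/C1 = 0.117 mM × 1370 mL ÷ 4.71 mM = 34.03 mL
ampicillin: dilute stock: 82.4 µg/mL × 1370 mL ÷ 69400 µg/mL = 1.63 mL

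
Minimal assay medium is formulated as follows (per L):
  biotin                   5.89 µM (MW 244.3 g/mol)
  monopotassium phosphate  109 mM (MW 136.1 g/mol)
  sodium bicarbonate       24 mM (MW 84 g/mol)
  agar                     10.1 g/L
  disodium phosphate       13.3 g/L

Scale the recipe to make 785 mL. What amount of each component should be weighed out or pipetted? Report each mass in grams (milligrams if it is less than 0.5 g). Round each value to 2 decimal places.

biotin 1.13 mg; monopotassium phosphate 11.65 g; sodium bicarbonate 1.58 g; agar 7.93 g; disodium phosphate 10.44 g

Scale factor relative to 1 L: 0.785.
biotin: 5.89 µmol/L × 244.3 g/mol × 0.785 L ÷ 1000 = 1.13 mg
monopotassium phosphate: 109 mmol/L × 136.1 g/mol × 0.785 L ÷ 1000 = 11.65 g
sodium bicarbonate: 24 mmol/L × 84 g/mol × 0.785 L ÷ 1000 = 1.58 g
agar: 10.1 g/L × 0.785 L = 7.93 g
disodium phosphate: 13.3 g/L × 0.785 L = 10.44 g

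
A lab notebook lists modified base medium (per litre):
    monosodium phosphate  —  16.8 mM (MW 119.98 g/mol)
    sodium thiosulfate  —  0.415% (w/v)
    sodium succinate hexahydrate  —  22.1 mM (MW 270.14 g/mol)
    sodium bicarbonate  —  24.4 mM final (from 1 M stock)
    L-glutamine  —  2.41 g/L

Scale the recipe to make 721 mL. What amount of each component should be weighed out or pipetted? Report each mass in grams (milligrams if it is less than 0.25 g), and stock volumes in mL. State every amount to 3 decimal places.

monosodium phosphate 1.453 g; sodium thiosulfate 2.992 g; sodium succinate hexahydrate 4.304 g; sodium bicarbonate 17.592 mL; L-glutamine 1.738 g

Target volume = 721 mL = 0.721 L.
monosodium phosphate: 16.8 mmol/L × 119.98 g/mol × 0.721 L ÷ 1000 = 1.453 g
sodium thiosulfate: 0.415 g per 100 mL × 721 mL ÷ 100 = 2.992 g
sodium succinate hexahydrate: 22.1 mmol/L × 270.14 g/mol × 0.721 L ÷ 1000 = 4.304 g
sodium bicarbonate: dilute stock: 24.4 mM × 721 mL ÷ 1000 mM = 17.592 mL
L-glutamine: 2.41 g/L × 0.721 L = 1.738 g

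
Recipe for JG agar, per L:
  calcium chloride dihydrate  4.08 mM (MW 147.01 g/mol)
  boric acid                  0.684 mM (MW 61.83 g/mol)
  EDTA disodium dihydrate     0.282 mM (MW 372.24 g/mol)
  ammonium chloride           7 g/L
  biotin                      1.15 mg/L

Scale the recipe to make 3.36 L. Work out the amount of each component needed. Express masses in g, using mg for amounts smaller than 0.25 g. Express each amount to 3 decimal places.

calcium chloride dihydrate 2.015 g; boric acid 142.100 mg; EDTA disodium dihydrate 0.353 g; ammonium chloride 23.520 g; biotin 3.864 mg

Scale factor relative to 1 L: 3.36.
calcium chloride dihydrate: 4.08 mmol/L × 147.01 g/mol × 3.36 L ÷ 1000 = 2.015 g
boric acid: 0.684 mmol/L × 61.83 mg/mmol × 3.36 L = 142.100 mg
EDTA disodium dihydrate: 0.282 mmol/L × 372.24 g/mol × 3.36 L ÷ 1000 = 0.353 g
ammonium chloride: 7 g/L × 3.36 L = 23.520 g
biotin: 1.15 mg/L × 3.36 L = 3.864 mg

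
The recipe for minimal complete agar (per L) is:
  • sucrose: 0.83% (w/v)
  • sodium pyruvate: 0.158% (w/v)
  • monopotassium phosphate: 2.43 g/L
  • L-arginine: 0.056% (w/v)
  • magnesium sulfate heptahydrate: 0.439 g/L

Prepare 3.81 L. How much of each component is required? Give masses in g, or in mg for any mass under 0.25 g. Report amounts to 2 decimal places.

Working volume: 3.81 L.
sucrose: 0.83% w/v = 8.3 g/L → 8.3 × 3.81 L = 31.62 g
sodium pyruvate: 0.158 g per 100 mL × 3810 mL ÷ 100 = 6.02 g
monopotassium phosphate: 2.43 g/L × 3.81 L = 9.26 g
L-arginine: 0.056 g per 100 mL × 3810 mL ÷ 100 = 2.13 g
magnesium sulfate heptahydrate: 0.439 g/L × 3.81 L = 1.67 g

sucrose 31.62 g; sodium pyruvate 6.02 g; monopotassium phosphate 9.26 g; L-arginine 2.13 g; magnesium sulfate heptahydrate 1.67 g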